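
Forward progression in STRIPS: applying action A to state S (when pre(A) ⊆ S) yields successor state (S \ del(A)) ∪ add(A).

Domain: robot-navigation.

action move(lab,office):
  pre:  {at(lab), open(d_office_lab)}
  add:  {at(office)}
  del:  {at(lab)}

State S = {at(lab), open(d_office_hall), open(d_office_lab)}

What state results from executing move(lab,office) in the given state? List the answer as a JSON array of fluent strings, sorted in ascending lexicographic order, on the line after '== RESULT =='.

Progress:
  pre ⊆ S: {at(lab), open(d_office_lab)} ⊆ S  — applicable
  S \ del = {open(d_office_hall), open(d_office_lab)}
  ∪ add   = {at(office), open(d_office_hall), open(d_office_lab)}

== RESULT ==
["at(office)", "open(d_office_hall)", "open(d_office_lab)"]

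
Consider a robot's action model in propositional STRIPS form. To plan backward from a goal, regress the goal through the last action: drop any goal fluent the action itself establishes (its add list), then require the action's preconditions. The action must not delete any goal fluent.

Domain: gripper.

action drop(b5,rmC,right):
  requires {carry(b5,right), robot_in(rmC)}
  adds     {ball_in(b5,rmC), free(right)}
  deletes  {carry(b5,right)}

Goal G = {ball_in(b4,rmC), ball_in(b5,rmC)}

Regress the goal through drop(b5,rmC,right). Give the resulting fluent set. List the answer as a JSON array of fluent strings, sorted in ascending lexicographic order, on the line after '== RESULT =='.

Compute (G \ add) ∪ pre:
  G ∩ del = {}  (empty — regression defined)
  G \ add = {ball_in(b4,rmC), ball_in(b5,rmC)} \ {ball_in(b5,rmC), free(right)} = {ball_in(b4,rmC)}
  ∪ pre   = {ball_in(b4,rmC)} ∪ {carry(b5,right), robot_in(rmC)}
          = {ball_in(b4,rmC), carry(b5,right), robot_in(rmC)}

== RESULT ==
["ball_in(b4,rmC)", "carry(b5,right)", "robot_in(rmC)"]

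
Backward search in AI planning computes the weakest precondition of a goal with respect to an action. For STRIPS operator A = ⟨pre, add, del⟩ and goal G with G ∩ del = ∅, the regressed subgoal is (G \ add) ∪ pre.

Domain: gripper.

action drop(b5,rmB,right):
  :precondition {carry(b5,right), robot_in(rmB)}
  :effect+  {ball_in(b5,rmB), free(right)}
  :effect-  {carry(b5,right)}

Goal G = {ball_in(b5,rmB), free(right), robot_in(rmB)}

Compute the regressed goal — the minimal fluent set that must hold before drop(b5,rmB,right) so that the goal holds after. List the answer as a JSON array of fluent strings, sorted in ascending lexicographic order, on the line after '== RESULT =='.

Regress:
  G ∩ del = {}  (empty — regression defined)
  G \ add = {ball_in(b5,rmB), free(right), robot_in(rmB)} \ {ball_in(b5,rmB), free(right)} = {robot_in(rmB)}
  ∪ pre   = {robot_in(rmB)} ∪ {carry(b5,right), robot_in(rmB)}
          = {carry(b5,right), robot_in(rmB)}

== RESULT ==
["carry(b5,right)", "robot_in(rmB)"]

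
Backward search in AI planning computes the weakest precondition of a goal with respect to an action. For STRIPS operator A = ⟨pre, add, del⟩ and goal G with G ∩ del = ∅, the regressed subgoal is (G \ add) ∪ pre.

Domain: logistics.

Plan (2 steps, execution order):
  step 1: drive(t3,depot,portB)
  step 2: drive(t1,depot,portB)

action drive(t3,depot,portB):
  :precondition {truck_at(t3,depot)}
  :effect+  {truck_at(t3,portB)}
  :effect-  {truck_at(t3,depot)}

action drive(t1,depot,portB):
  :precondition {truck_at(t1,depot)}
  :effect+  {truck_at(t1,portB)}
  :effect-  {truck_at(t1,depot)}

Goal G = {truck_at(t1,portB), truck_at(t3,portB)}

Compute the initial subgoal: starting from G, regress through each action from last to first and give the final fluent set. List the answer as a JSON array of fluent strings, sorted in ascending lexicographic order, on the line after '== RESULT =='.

Regress step by step:
  through step 2 (drive(t1,depot,portB)): drop {truck_at(t1,portB)}, keep {truck_at(t3,portB)}, require {truck_at(t1,depot)}
    → {truck_at(t1,depot), truck_at(t3,portB)}
  through step 1 (drive(t3,depot,portB)): drop {truck_at(t3,portB)}, keep {truck_at(t1,depot)}, require {truck_at(t3,depot)}
    → {truck_at(t1,depot), truck_at(t3,depot)}

== RESULT ==
["truck_at(t1,depot)", "truck_at(t3,depot)"]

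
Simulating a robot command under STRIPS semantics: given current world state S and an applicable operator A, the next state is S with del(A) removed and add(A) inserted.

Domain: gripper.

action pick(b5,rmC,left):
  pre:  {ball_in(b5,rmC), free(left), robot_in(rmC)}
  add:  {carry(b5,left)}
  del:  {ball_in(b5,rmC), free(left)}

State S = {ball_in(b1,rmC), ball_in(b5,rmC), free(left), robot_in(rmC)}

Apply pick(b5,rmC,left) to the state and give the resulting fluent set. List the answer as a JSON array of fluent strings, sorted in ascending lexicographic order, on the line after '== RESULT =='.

Compute (S \ del) ∪ add:
  pre ⊆ S: {ball_in(b5,rmC), free(left), robot_in(rmC)} ⊆ S  — applicable
  S \ del = {ball_in(b1,rmC), robot_in(rmC)}
  ∪ add   = {ball_in(b1,rmC), carry(b5,left), robot_in(rmC)}

== RESULT ==
["ball_in(b1,rmC)", "carry(b5,left)", "robot_in(rmC)"]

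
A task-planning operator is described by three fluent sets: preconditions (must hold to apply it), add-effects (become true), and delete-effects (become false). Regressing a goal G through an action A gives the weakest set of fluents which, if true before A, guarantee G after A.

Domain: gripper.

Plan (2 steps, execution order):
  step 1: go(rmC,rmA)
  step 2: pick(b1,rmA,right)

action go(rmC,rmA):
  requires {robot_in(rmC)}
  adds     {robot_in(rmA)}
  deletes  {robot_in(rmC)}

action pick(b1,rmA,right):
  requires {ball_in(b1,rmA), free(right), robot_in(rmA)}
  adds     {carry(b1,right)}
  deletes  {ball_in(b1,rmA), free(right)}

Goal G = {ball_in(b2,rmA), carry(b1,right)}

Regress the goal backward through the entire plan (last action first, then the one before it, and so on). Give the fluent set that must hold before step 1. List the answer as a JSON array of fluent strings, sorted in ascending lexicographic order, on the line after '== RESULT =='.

Regress step by step:
  through step 2 (pick(b1,rmA,right)): drop {carry(b1,right)}, keep {ball_in(b2,rmA)}, require {ball_in(b1,rmA), free(right), robot_in(rmA)}
    → {ball_in(b1,rmA), ball_in(b2,rmA), free(right), robot_in(rmA)}
  through step 1 (go(rmC,rmA)): drop {robot_in(rmA)}, keep {ball_in(b1,rmA), ball_in(b2,rmA), free(right)}, require {robot_in(rmC)}
    → {ball_in(b1,rmA), ball_in(b2,rmA), free(right), robot_in(rmC)}

== RESULT ==
["ball_in(b1,rmA)", "ball_in(b2,rmA)", "free(right)", "robot_in(rmC)"]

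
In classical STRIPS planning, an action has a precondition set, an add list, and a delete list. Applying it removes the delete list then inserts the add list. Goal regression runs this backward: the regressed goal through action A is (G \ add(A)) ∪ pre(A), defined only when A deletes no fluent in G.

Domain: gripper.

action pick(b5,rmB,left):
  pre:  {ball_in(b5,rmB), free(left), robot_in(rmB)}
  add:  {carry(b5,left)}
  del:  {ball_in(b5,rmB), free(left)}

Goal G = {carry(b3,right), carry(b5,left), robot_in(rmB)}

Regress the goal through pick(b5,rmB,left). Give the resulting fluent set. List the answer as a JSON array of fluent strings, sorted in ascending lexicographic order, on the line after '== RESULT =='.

Compute (G \ add) ∪ pre:
  G ∩ del = {}  (empty — regression defined)
  G \ add = {carry(b3,right), carry(b5,left), robot_in(rmB)} \ {carry(b5,left)} = {carry(b3,right), robot_in(rmB)}
  ∪ pre   = {carry(b3,right), robot_in(rmB)} ∪ {ball_in(b5,rmB), free(left), robot_in(rmB)}
          = {ball_in(b5,rmB), carry(b3,right), free(left), robot_in(rmB)}

== RESULT ==
["ball_in(b5,rmB)", "carry(b3,right)", "free(left)", "robot_in(rmB)"]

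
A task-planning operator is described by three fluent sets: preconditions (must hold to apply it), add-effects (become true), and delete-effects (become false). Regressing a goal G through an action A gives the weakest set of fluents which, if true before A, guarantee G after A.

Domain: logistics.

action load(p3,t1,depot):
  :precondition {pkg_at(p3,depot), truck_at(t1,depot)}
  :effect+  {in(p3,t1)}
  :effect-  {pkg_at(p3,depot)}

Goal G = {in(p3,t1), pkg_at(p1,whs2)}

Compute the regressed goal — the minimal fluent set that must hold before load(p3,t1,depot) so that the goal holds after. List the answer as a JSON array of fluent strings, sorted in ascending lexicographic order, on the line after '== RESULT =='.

Compute (G \ add) ∪ pre:
  G ∩ del = {}  (empty — regression defined)
  G \ add = {in(p3,t1), pkg_at(p1,whs2)} \ {in(p3,t1)} = {pkg_at(p1,whs2)}
  ∪ pre   = {pkg_at(p1,whs2)} ∪ {pkg_at(p3,depot), truck_at(t1,depot)}
          = {pkg_at(p1,whs2), pkg_at(p3,depot), truck_at(t1,depot)}

== RESULT ==
["pkg_at(p1,whs2)", "pkg_at(p3,depot)", "truck_at(t1,depot)"]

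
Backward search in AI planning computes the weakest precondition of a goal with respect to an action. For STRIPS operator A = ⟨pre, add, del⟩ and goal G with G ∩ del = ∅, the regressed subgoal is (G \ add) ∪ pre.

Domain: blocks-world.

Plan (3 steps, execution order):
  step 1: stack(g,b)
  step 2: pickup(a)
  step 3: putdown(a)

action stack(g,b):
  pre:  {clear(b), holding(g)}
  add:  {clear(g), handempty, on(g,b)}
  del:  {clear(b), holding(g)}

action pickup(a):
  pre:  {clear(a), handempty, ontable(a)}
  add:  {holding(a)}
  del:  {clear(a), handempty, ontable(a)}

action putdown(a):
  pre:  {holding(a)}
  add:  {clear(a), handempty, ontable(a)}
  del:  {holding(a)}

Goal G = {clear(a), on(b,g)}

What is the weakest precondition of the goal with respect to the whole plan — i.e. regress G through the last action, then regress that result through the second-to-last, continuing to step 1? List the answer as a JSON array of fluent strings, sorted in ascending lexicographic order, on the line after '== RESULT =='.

Work backward from the goal:
  through step 3 (putdown(a)): drop {clear(a)}, keep {on(b,g)}, require {holding(a)}
    → {holding(a), on(b,g)}
  through step 2 (pickup(a)): drop {holding(a)}, keep {on(b,g)}, require {clear(a), handempty, ontable(a)}
    → {clear(a), handempty, on(b,g), ontable(a)}
  through step 1 (stack(g,b)): drop {handempty}, keep {clear(a), on(b,g), ontable(a)}, require {clear(b), holding(g)}
    → {clear(a), clear(b), holding(g), on(b,g), ontable(a)}

== RESULT ==
["clear(a)", "clear(b)", "holding(g)", "on(b,g)", "ontable(a)"]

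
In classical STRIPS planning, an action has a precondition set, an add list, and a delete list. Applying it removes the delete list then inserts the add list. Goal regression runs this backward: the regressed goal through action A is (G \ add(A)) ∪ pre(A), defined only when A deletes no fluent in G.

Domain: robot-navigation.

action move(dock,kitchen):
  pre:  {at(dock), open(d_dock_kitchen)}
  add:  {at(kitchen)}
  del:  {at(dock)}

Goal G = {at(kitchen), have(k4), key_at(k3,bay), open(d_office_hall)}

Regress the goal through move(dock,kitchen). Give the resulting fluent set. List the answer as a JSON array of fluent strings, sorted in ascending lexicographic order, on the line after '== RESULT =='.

Compute (G \ add) ∪ pre:
  G ∩ del = {}  (empty — regression defined)
  G \ add = {at(kitchen), have(k4), key_at(k3,bay), open(d_office_hall)} \ {at(kitchen)} = {have(k4), key_at(k3,bay), open(d_office_hall)}
  ∪ pre   = {have(k4), key_at(k3,bay), open(d_office_hall)} ∪ {at(dock), open(d_dock_kitchen)}
          = {at(dock), have(k4), key_at(k3,bay), open(d_dock_kitchen), open(d_office_hall)}

== RESULT ==
["at(dock)", "have(k4)", "key_at(k3,bay)", "open(d_dock_kitchen)", "open(d_office_hall)"]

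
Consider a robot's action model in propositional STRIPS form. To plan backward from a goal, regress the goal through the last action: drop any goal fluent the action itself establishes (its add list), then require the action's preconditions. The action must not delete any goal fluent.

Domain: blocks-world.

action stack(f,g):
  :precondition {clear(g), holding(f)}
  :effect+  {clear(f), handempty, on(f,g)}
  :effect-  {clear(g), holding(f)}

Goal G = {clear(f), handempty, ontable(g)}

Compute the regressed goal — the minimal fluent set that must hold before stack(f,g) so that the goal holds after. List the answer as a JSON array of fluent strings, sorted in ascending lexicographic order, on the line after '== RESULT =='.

Compute (G \ add) ∪ pre:
  G ∩ del = {}  (empty — regression defined)
  G \ add = {clear(f), handempty, ontable(g)} \ {clear(f), handempty, on(f,g)} = {ontable(g)}
  ∪ pre   = {ontable(g)} ∪ {clear(g), holding(f)}
          = {clear(g), holding(f), ontable(g)}

== RESULT ==
["clear(g)", "holding(f)", "ontable(g)"]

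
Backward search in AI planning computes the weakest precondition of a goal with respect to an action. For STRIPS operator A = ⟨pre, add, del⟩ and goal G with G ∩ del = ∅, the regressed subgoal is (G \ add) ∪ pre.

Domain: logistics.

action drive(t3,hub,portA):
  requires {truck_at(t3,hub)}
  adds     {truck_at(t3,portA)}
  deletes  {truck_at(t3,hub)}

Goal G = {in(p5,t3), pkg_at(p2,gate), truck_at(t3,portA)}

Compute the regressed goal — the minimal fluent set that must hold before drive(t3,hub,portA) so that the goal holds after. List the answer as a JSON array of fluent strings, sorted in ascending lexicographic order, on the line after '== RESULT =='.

Compute (G \ add) ∪ pre:
  G ∩ del = {}  (empty — regression defined)
  G \ add = {in(p5,t3), pkg_at(p2,gate), truck_at(t3,portA)} \ {truck_at(t3,portA)} = {in(p5,t3), pkg_at(p2,gate)}
  ∪ pre   = {in(p5,t3), pkg_at(p2,gate)} ∪ {truck_at(t3,hub)}
          = {in(p5,t3), pkg_at(p2,gate), truck_at(t3,hub)}

== RESULT ==
["in(p5,t3)", "pkg_at(p2,gate)", "truck_at(t3,hub)"]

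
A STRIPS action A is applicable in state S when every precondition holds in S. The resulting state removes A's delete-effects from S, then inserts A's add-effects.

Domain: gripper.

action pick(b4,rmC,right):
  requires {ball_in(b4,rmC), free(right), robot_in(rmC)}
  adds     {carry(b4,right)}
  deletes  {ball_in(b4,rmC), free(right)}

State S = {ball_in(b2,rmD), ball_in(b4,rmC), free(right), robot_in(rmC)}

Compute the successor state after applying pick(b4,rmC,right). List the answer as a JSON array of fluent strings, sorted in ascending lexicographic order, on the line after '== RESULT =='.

Progress:
  pre ⊆ S: {ball_in(b4,rmC), free(right), robot_in(rmC)} ⊆ S  — applicable
  S \ del = {ball_in(b2,rmD), robot_in(rmC)}
  ∪ add   = {ball_in(b2,rmD), carry(b4,right), robot_in(rmC)}

== RESULT ==
["ball_in(b2,rmD)", "carry(b4,right)", "robot_in(rmC)"]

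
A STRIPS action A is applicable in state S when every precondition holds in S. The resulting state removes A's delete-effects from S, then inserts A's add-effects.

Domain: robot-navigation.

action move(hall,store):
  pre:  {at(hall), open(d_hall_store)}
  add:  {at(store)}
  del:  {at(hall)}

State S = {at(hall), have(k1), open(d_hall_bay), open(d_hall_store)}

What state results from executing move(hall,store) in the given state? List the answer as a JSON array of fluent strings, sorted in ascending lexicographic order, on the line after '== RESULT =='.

Progress:
  pre ⊆ S: {at(hall), open(d_hall_store)} ⊆ S  — applicable
  S \ del = {have(k1), open(d_hall_bay), open(d_hall_store)}
  ∪ add   = {at(store), have(k1), open(d_hall_bay), open(d_hall_store)}

== RESULT ==
["at(store)", "have(k1)", "open(d_hall_bay)", "open(d_hall_store)"]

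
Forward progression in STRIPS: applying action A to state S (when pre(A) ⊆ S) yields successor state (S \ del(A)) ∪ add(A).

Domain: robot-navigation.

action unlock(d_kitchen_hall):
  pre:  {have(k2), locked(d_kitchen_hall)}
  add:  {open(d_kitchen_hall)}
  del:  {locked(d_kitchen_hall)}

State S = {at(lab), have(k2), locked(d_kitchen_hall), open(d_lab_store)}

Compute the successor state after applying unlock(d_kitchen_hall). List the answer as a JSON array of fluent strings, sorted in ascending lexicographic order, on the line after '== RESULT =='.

Compute (S \ del) ∪ add:
  pre ⊆ S: {have(k2), locked(d_kitchen_hall)} ⊆ S  — applicable
  S \ del = {at(lab), have(k2), open(d_lab_store)}
  ∪ add   = {at(lab), have(k2), open(d_kitchen_hall), open(d_lab_store)}

== RESULT ==
["at(lab)", "have(k2)", "open(d_kitchen_hall)", "open(d_lab_store)"]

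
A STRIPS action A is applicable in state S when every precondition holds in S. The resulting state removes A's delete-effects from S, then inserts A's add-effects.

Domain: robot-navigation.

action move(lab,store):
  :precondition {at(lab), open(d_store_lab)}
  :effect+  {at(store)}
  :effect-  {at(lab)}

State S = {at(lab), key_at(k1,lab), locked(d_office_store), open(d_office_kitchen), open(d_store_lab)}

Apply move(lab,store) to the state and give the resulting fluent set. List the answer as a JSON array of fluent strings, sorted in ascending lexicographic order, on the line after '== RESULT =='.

Progress:
  pre ⊆ S: {at(lab), open(d_store_lab)} ⊆ S  — applicable
  S \ del = {key_at(k1,lab), locked(d_office_store), open(d_office_kitchen), open(d_store_lab)}
  ∪ add   = {at(store), key_at(k1,lab), locked(d_office_store), open(d_office_kitchen), open(d_store_lab)}

== RESULT ==
["at(store)", "key_at(k1,lab)", "locked(d_office_store)", "open(d_office_kitchen)", "open(d_store_lab)"]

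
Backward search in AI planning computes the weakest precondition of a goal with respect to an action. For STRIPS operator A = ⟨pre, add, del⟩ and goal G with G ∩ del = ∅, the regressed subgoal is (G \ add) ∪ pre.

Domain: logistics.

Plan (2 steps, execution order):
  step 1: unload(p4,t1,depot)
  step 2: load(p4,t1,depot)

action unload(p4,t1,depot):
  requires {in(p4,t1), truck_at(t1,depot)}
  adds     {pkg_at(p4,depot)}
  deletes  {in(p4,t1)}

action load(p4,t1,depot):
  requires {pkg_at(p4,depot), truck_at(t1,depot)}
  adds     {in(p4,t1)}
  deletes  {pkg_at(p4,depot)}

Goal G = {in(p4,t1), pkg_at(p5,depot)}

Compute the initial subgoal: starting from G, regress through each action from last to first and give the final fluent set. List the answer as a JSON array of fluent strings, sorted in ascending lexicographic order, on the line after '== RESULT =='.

Regress step by step:
  through step 2 (load(p4,t1,depot)): drop {in(p4,t1)}, keep {pkg_at(p5,depot)}, require {pkg_at(p4,depot), truck_at(t1,depot)}
    → {pkg_at(p4,depot), pkg_at(p5,depot), truck_at(t1,depot)}
  through step 1 (unload(p4,t1,depot)): drop {pkg_at(p4,depot)}, keep {pkg_at(p5,depot), truck_at(t1,depot)}, require {in(p4,t1), truck_at(t1,depot)}
    → {in(p4,t1), pkg_at(p5,depot), truck_at(t1,depot)}

== RESULT ==
["in(p4,t1)", "pkg_at(p5,depot)", "truck_at(t1,depot)"]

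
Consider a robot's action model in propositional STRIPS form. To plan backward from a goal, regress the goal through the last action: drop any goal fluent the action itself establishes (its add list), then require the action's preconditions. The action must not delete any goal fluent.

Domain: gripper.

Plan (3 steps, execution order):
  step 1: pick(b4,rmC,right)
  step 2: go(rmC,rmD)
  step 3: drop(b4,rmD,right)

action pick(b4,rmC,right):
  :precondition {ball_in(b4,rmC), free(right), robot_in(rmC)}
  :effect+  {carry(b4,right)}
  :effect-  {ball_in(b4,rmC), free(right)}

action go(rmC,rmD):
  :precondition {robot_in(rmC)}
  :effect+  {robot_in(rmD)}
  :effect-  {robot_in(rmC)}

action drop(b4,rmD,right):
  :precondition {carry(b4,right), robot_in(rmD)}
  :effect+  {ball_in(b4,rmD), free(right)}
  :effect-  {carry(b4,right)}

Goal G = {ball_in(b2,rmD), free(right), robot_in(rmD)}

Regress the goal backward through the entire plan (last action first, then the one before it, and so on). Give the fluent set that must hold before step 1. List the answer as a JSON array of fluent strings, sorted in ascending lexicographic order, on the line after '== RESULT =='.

Work backward from the goal:
  through step 3 (drop(b4,rmD,right)): drop {free(right)}, keep {ball_in(b2,rmD), robot_in(rmD)}, require {carry(b4,right), robot_in(rmD)}
    → {ball_in(b2,rmD), carry(b4,right), robot_in(rmD)}
  through step 2 (go(rmC,rmD)): drop {robot_in(rmD)}, keep {ball_in(b2,rmD), carry(b4,right)}, require {robot_in(rmC)}
    → {ball_in(b2,rmD), carry(b4,right), robot_in(rmC)}
  through step 1 (pick(b4,rmC,right)): drop {carry(b4,right)}, keep {ball_in(b2,rmD), robot_in(rmC)}, require {ball_in(b4,rmC), free(right), robot_in(rmC)}
    → {ball_in(b2,rmD), ball_in(b4,rmC), free(right), robot_in(rmC)}

== RESULT ==
["ball_in(b2,rmD)", "ball_in(b4,rmC)", "free(right)", "robot_in(rmC)"]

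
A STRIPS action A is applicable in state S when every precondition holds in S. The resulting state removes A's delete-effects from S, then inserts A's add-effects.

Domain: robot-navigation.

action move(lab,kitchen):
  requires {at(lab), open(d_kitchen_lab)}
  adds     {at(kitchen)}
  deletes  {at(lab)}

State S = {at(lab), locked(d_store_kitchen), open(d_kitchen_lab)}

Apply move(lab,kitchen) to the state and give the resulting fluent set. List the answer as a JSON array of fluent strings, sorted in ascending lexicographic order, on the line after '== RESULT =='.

Compute (S \ del) ∪ add:
  pre ⊆ S: {at(lab), open(d_kitchen_lab)} ⊆ S  — applicable
  S \ del = {locked(d_store_kitchen), open(d_kitchen_lab)}
  ∪ add   = {at(kitchen), locked(d_store_kitchen), open(d_kitchen_lab)}

== RESULT ==
["at(kitchen)", "locked(d_store_kitchen)", "open(d_kitchen_lab)"]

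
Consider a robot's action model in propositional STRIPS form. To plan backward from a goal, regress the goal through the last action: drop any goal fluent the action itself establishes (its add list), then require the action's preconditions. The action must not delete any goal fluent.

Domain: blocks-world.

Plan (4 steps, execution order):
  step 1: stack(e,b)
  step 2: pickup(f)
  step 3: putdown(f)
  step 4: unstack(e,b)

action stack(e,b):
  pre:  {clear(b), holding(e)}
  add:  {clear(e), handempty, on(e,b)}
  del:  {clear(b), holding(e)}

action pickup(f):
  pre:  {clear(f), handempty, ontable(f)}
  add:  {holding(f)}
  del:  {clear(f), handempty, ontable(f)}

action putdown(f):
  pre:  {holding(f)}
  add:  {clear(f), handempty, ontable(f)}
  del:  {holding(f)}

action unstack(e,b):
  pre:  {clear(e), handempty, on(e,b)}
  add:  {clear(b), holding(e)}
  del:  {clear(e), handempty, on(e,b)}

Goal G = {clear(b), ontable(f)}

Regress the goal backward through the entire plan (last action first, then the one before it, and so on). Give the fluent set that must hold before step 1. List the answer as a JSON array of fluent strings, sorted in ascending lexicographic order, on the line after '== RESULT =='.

Work backward from the goal:
  through step 4 (unstack(e,b)): drop {clear(b)}, keep {ontable(f)}, require {clear(e), handempty, on(e,b)}
    → {clear(e), handempty, on(e,b), ontable(f)}
  through step 3 (putdown(f)): drop {handempty, ontable(f)}, keep {clear(e), on(e,b)}, require {holding(f)}
    → {clear(e), holding(f), on(e,b)}
  through step 2 (pickup(f)): drop {holding(f)}, keep {clear(e), on(e,b)}, require {clear(f), handempty, ontable(f)}
    → {clear(e), clear(f), handempty, on(e,b), ontable(f)}
  through step 1 (stack(e,b)): drop {clear(e), handempty, on(e,b)}, keep {clear(f), ontable(f)}, require {clear(b), holding(e)}
    → {clear(b), clear(f), holding(e), ontable(f)}

== RESULT ==
["clear(b)", "clear(f)", "holding(e)", "ontable(f)"]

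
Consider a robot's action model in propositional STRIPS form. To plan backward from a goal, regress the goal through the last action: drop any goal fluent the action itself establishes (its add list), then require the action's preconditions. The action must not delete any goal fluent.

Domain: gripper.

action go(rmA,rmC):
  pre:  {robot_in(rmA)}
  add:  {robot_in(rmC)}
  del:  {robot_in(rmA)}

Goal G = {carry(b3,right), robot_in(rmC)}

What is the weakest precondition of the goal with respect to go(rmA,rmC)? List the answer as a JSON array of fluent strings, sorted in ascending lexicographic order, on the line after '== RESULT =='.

Compute (G \ add) ∪ pre:
  G ∩ del = {}  (empty — regression defined)
  G \ add = {carry(b3,right), robot_in(rmC)} \ {robot_in(rmC)} = {carry(b3,right)}
  ∪ pre   = {carry(b3,right)} ∪ {robot_in(rmA)}
          = {carry(b3,right), robot_in(rmA)}

== RESULT ==
["carry(b3,right)", "robot_in(rmA)"]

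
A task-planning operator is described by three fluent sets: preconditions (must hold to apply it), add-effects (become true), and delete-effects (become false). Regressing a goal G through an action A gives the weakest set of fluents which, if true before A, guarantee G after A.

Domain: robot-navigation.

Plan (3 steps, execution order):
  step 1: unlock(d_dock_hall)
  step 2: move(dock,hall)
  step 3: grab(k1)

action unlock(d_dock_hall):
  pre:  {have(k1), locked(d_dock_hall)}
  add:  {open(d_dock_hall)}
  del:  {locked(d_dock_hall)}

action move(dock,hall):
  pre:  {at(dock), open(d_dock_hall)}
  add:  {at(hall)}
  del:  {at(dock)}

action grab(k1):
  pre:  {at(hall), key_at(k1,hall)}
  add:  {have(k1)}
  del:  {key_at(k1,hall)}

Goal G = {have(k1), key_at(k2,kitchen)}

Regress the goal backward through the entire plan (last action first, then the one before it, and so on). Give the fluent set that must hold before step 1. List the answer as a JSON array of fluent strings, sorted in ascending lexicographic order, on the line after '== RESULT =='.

Regress step by step:
  through step 3 (grab(k1)): drop {have(k1)}, keep {key_at(k2,kitchen)}, require {at(hall), key_at(k1,hall)}
    → {at(hall), key_at(k1,hall), key_at(k2,kitchen)}
  through step 2 (move(dock,hall)): drop {at(hall)}, keep {key_at(k1,hall), key_at(k2,kitchen)}, require {at(dock), open(d_dock_hall)}
    → {at(dock), key_at(k1,hall), key_at(k2,kitchen), open(d_dock_hall)}
  through step 1 (unlock(d_dock_hall)): drop {open(d_dock_hall)}, keep {at(dock), key_at(k1,hall), key_at(k2,kitchen)}, require {have(k1), locked(d_dock_hall)}
    → {at(dock), have(k1), key_at(k1,hall), key_at(k2,kitchen), locked(d_dock_hall)}

== RESULT ==
["at(dock)", "have(k1)", "key_at(k1,hall)", "key_at(k2,kitchen)", "locked(d_dock_hall)"]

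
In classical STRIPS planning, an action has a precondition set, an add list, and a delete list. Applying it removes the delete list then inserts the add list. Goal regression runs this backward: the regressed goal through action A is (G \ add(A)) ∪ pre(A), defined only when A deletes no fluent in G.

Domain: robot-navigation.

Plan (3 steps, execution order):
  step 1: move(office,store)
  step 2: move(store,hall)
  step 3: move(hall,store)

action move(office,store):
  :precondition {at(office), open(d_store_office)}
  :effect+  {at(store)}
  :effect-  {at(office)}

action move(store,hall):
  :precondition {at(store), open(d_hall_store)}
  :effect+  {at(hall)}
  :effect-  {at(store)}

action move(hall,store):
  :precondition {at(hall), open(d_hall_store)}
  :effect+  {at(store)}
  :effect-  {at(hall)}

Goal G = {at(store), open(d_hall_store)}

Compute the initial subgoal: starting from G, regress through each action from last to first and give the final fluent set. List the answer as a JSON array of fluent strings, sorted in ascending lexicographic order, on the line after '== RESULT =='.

Work backward from the goal:
  through step 3 (move(hall,store)): drop {at(store)}, keep {open(d_hall_store)}, require {at(hall), open(d_hall_store)}
    → {at(hall), open(d_hall_store)}
  through step 2 (move(store,hall)): drop {at(hall)}, keep {open(d_hall_store)}, require {at(store), open(d_hall_store)}
    → {at(store), open(d_hall_store)}
  through step 1 (move(office,store)): drop {at(store)}, keep {open(d_hall_store)}, require {at(office), open(d_store_office)}
    → {at(office), open(d_hall_store), open(d_store_office)}

== RESULT ==
["at(office)", "open(d_hall_store)", "open(d_store_office)"]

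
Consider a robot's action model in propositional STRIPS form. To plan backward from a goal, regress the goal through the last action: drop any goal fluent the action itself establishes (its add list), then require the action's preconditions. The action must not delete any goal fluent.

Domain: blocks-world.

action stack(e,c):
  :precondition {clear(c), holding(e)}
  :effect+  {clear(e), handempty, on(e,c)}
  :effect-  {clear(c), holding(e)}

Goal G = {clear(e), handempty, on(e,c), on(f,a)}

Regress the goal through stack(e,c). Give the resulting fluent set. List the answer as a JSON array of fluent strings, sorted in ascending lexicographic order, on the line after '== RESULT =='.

Compute (G \ add) ∪ pre:
  G ∩ del = {}  (empty — regression defined)
  G \ add = {clear(e), handempty, on(e,c), on(f,a)} \ {clear(e), handempty, on(e,c)} = {on(f,a)}
  ∪ pre   = {on(f,a)} ∪ {clear(c), holding(e)}
          = {clear(c), holding(e), on(f,a)}

== RESULT ==
["clear(c)", "holding(e)", "on(f,a)"]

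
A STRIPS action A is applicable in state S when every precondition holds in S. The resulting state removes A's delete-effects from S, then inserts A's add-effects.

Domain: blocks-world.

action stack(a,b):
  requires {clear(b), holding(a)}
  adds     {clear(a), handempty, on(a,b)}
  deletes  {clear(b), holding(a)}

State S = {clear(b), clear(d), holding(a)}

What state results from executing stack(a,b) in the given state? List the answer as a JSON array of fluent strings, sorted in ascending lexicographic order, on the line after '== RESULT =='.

Compute (S \ del) ∪ add:
  pre ⊆ S: {clear(b), holding(a)} ⊆ S  — applicable
  S \ del = {clear(d)}
  ∪ add   = {clear(a), clear(d), handempty, on(a,b)}

== RESULT ==
["clear(a)", "clear(d)", "handempty", "on(a,b)"]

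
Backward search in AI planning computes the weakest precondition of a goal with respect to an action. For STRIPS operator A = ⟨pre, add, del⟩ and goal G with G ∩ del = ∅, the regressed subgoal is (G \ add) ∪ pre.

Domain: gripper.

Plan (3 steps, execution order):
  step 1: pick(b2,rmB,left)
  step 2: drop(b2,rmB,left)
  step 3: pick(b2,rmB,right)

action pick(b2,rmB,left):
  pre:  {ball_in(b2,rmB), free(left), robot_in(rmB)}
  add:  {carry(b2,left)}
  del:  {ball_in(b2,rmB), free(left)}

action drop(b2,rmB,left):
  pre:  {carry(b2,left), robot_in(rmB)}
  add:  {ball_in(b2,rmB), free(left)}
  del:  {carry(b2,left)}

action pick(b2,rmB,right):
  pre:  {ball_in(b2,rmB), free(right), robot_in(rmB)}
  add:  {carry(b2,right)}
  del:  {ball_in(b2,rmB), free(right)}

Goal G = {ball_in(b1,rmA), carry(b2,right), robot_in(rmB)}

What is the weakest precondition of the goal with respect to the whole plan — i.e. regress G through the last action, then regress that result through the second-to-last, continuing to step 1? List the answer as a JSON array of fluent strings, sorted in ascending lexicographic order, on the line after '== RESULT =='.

Regress step by step:
  through step 3 (pick(b2,rmB,right)): drop {carry(b2,right)}, keep {ball_in(b1,rmA), robot_in(rmB)}, require {ball_in(b2,rmB), free(right), robot_in(rmB)}
    → {ball_in(b1,rmA), ball_in(b2,rmB), free(right), robot_in(rmB)}
  through step 2 (drop(b2,rmB,left)): drop {ball_in(b2,rmB)}, keep {ball_in(b1,rmA), free(right), robot_in(rmB)}, require {carry(b2,left), robot_in(rmB)}
    → {ball_in(b1,rmA), carry(b2,left), free(right), robot_in(rmB)}
  through step 1 (pick(b2,rmB,left)): drop {carry(b2,left)}, keep {ball_in(b1,rmA), free(right), robot_in(rmB)}, require {ball_in(b2,rmB), free(left), robot_in(rmB)}
    → {ball_in(b1,rmA), ball_in(b2,rmB), free(left), free(right), robot_in(rmB)}

== RESULT ==
["ball_in(b1,rmA)", "ball_in(b2,rmB)", "free(left)", "free(right)", "robot_in(rmB)"]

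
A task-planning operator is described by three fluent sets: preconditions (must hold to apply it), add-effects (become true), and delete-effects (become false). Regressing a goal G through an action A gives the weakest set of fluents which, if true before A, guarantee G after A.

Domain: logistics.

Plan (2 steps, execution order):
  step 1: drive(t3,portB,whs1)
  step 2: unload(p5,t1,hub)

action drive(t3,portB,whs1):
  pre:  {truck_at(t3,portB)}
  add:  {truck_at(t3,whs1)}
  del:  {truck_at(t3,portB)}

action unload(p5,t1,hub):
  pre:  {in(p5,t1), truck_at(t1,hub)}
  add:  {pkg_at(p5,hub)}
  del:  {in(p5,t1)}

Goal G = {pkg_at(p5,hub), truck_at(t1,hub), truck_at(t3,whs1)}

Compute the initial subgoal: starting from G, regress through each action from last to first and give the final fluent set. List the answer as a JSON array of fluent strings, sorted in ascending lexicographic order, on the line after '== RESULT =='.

Work backward from the goal:
  through step 2 (unload(p5,t1,hub)): drop {pkg_at(p5,hub)}, keep {truck_at(t1,hub), truck_at(t3,whs1)}, require {in(p5,t1), truck_at(t1,hub)}
    → {in(p5,t1), truck_at(t1,hub), truck_at(t3,whs1)}
  through step 1 (drive(t3,portB,whs1)): drop {truck_at(t3,whs1)}, keep {in(p5,t1), truck_at(t1,hub)}, require {truck_at(t3,portB)}
    → {in(p5,t1), truck_at(t1,hub), truck_at(t3,portB)}

== RESULT ==
["in(p5,t1)", "truck_at(t1,hub)", "truck_at(t3,portB)"]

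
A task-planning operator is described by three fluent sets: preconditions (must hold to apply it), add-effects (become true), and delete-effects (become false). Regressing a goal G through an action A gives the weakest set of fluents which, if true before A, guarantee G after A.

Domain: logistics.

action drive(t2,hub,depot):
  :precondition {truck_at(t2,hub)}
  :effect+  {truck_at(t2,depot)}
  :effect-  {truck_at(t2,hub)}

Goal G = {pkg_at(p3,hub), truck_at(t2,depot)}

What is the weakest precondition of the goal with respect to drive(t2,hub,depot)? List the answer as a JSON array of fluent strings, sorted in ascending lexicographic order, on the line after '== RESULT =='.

Regress:
  G ∩ del = {}  (empty — regression defined)
  G \ add = {pkg_at(p3,hub), truck_at(t2,depot)} \ {truck_at(t2,depot)} = {pkg_at(p3,hub)}
  ∪ pre   = {pkg_at(p3,hub)} ∪ {truck_at(t2,hub)}
          = {pkg_at(p3,hub), truck_at(t2,hub)}

== RESULT ==
["pkg_at(p3,hub)", "truck_at(t2,hub)"]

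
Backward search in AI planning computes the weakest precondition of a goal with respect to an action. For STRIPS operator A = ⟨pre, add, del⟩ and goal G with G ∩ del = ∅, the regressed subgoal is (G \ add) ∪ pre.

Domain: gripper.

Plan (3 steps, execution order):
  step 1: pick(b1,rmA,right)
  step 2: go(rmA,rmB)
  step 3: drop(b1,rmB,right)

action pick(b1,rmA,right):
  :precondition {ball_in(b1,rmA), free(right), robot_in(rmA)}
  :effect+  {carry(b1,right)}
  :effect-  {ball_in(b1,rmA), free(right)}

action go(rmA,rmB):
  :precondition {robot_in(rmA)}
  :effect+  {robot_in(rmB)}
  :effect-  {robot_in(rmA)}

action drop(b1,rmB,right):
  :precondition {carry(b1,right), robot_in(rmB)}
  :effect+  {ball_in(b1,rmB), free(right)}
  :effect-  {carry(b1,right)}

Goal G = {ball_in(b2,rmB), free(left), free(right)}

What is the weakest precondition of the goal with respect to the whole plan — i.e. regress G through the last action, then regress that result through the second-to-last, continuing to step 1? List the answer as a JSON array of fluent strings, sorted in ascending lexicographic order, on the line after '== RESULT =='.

Work backward from the goal:
  through step 3 (drop(b1,rmB,right)): drop {free(right)}, keep {ball_in(b2,rmB), free(left)}, require {carry(b1,right), robot_in(rmB)}
    → {ball_in(b2,rmB), carry(b1,right), free(left), robot_in(rmB)}
  through step 2 (go(rmA,rmB)): drop {robot_in(rmB)}, keep {ball_in(b2,rmB), carry(b1,right), free(left)}, require {robot_in(rmA)}
    → {ball_in(b2,rmB), carry(b1,right), free(left), robot_in(rmA)}
  through step 1 (pick(b1,rmA,right)): drop {carry(b1,right)}, keep {ball_in(b2,rmB), free(left), robot_in(rmA)}, require {ball_in(b1,rmA), free(right), robot_in(rmA)}
    → {ball_in(b1,rmA), ball_in(b2,rmB), free(left), free(right), robot_in(rmA)}

== RESULT ==
["ball_in(b1,rmA)", "ball_in(b2,rmB)", "free(left)", "free(right)", "robot_in(rmA)"]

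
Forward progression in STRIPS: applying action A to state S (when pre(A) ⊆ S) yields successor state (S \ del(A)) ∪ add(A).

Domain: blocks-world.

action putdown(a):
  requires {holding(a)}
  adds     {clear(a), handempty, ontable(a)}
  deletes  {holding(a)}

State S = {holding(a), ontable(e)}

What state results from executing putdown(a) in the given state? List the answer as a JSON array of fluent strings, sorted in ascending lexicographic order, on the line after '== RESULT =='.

Compute (S \ del) ∪ add:
  pre ⊆ S: {holding(a)} ⊆ S  — applicable
  S \ del = {ontable(e)}
  ∪ add   = {clear(a), handempty, ontable(a), ontable(e)}

== RESULT ==
["clear(a)", "handempty", "ontable(a)", "ontable(e)"]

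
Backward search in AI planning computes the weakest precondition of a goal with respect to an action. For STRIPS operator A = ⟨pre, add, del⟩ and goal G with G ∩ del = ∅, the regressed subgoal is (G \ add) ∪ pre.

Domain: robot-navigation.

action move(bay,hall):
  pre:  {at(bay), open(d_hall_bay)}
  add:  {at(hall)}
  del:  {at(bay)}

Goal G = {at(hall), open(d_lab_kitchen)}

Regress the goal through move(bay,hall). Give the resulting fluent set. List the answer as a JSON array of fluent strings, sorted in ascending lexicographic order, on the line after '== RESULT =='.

Compute (G \ add) ∪ pre:
  G ∩ del = {}  (empty — regression defined)
  G \ add = {at(hall), open(d_lab_kitchen)} \ {at(hall)} = {open(d_lab_kitchen)}
  ∪ pre   = {open(d_lab_kitchen)} ∪ {at(bay), open(d_hall_bay)}
          = {at(bay), open(d_hall_bay), open(d_lab_kitchen)}

== RESULT ==
["at(bay)", "open(d_hall_bay)", "open(d_lab_kitchen)"]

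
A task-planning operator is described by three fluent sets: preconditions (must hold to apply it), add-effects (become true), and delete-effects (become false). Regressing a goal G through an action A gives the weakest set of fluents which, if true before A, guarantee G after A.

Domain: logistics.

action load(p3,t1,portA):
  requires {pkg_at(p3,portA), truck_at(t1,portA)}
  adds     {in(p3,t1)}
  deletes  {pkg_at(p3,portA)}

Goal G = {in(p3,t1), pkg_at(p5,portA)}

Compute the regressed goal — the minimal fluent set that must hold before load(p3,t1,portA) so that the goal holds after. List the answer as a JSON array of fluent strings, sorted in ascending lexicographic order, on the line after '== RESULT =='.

Regress:
  G ∩ del = {}  (empty — regression defined)
  G \ add = {in(p3,t1), pkg_at(p5,portA)} \ {in(p3,t1)} = {pkg_at(p5,portA)}
  ∪ pre   = {pkg_at(p5,portA)} ∪ {pkg_at(p3,portA), truck_at(t1,portA)}
          = {pkg_at(p3,portA), pkg_at(p5,portA), truck_at(t1,portA)}

== RESULT ==
["pkg_at(p3,portA)", "pkg_at(p5,portA)", "truck_at(t1,portA)"]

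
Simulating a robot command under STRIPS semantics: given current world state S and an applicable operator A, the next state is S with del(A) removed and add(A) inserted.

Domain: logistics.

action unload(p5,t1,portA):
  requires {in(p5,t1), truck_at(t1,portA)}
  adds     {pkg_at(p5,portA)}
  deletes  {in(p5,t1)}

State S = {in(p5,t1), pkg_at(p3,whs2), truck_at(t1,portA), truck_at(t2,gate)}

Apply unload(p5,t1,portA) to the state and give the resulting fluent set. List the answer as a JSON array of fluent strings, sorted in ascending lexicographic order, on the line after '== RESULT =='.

Compute (S \ del) ∪ add:
  pre ⊆ S: {in(p5,t1), truck_at(t1,portA)} ⊆ S  — applicable
  S \ del = {pkg_at(p3,whs2), truck_at(t1,portA), truck_at(t2,gate)}
  ∪ add   = {pkg_at(p3,whs2), pkg_at(p5,portA), truck_at(t1,portA), truck_at(t2,gate)}

== RESULT ==
["pkg_at(p3,whs2)", "pkg_at(p5,portA)", "truck_at(t1,portA)", "truck_at(t2,gate)"]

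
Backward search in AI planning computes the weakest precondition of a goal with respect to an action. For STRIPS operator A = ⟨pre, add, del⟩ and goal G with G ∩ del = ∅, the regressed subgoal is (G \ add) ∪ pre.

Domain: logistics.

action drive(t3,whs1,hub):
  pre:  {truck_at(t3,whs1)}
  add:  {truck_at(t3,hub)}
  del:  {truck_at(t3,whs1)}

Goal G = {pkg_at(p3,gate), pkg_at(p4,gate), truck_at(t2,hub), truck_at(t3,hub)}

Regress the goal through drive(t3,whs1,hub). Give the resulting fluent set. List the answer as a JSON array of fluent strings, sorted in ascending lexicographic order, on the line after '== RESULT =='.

Compute (G \ add) ∪ pre:
  G ∩ del = {}  (empty — regression defined)
  G \ add = {pkg_at(p3,gate), pkg_at(p4,gate), truck_at(t2,hub), truck_at(t3,hub)} \ {truck_at(t3,hub)} = {pkg_at(p3,gate), pkg_at(p4,gate), truck_at(t2,hub)}
  ∪ pre   = {pkg_at(p3,gate), pkg_at(p4,gate), truck_at(t2,hub)} ∪ {truck_at(t3,whs1)}
          = {pkg_at(p3,gate), pkg_at(p4,gate), truck_at(t2,hub), truck_at(t3,whs1)}

== RESULT ==
["pkg_at(p3,gate)", "pkg_at(p4,gate)", "truck_at(t2,hub)", "truck_at(t3,whs1)"]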